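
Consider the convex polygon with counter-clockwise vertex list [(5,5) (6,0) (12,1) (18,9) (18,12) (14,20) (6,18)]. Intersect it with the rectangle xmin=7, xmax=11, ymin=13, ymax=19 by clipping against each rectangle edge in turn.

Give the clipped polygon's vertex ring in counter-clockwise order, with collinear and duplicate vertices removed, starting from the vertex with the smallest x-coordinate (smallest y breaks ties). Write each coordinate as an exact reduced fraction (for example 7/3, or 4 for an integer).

Clipped polygon: [(7,13) (11,13) (11,19) (10,19) (7,73/4)]

1. After x ≥ 7: [(7,1/6) (12,1) (18,9) (18,12) (14,20) (7,73/4)]
2. After x ≤ 11: [(7,1/6) (11,5/6) (11,77/4) (7,73/4)]
3. After y ≥ 13: [(7,13) (11,13) (11,77/4) (7,73/4)]
4. After y ≤ 19: [(7,13) (11,13) (11,19) (10,19) (7,73/4)]
5. Canonical ring: [(7,13) (11,13) (11,19) (10,19) (7,73/4)]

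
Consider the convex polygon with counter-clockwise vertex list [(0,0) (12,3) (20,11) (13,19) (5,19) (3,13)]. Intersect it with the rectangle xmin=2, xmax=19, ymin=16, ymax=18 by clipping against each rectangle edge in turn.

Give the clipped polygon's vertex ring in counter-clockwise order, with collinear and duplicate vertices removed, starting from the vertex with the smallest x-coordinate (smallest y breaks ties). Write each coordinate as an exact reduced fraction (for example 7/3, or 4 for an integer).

Clipped polygon: [(4,16) (125/8,16) (111/8,18) (14/3,18)]

1. After x ≥ 2: [(2,26/3) (2,1/2) (12,3) (20,11) (13,19) (5,19) (3,13)]
2. After x ≤ 19: [(2,26/3) (2,1/2) (12,3) (19,10) (19,85/7) (13,19) (5,19) (3,13)]
3. After y ≥ 16: [(125/8,16) (13,19) (5,19) (4,16)]
4. After y ≤ 18: [(125/8,16) (111/8,18) (14/3,18) (4,16)]
5. Canonical ring: [(4,16) (125/8,16) (111/8,18) (14/3,18)]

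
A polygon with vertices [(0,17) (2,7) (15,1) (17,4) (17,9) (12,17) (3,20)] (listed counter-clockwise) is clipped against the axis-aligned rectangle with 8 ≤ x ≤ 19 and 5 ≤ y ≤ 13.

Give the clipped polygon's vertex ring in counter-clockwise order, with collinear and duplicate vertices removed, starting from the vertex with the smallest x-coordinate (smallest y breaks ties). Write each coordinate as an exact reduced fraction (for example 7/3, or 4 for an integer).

Clipped polygon: [(8,5) (17,5) (17,9) (29/2,13) (8,13)]

1. After x ≥ 8: [(8,55/13) (15,1) (17,4) (17,9) (12,17) (8,55/3)]
2. After x ≤ 19: [(8,55/13) (15,1) (17,4) (17,9) (12,17) (8,55/3)]
3. After y ≥ 5: [(8,5) (17,5) (17,9) (12,17) (8,55/3)]
4. After y ≤ 13: [(8,13) (8,5) (17,5) (17,9) (29/2,13)]
5. Canonical ring: [(8,5) (17,5) (17,9) (29/2,13) (8,13)]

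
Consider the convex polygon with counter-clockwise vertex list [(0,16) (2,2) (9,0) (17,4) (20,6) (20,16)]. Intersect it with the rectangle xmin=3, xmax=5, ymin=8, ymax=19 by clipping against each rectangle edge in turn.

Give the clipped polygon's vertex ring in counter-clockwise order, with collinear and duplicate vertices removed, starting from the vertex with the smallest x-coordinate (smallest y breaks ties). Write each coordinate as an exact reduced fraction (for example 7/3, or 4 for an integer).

Clipped polygon: [(3,8) (5,8) (5,16) (3,16)]

1. After x ≥ 3: [(3,16) (3,12/7) (9,0) (17,4) (20,6) (20,16)]
2. After x ≤ 5: [(5,16) (3,16) (3,12/7) (5,8/7)]
3. After y ≥ 8: [(5,8) (5,16) (3,16) (3,8)]
4. After y ≤ 19: [(5,8) (5,16) (3,16) (3,8)]
5. Canonical ring: [(3,8) (5,8) (5,16) (3,16)]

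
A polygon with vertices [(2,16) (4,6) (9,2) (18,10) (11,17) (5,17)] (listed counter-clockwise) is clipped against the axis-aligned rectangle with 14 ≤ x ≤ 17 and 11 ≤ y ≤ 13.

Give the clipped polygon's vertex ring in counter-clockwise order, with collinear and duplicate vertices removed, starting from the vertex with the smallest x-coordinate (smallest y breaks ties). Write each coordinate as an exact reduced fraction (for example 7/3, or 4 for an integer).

1. After x ≥ 14: [(14,58/9) (18,10) (14,14)]
2. After x ≤ 17: [(14,58/9) (17,82/9) (17,11) (14,14)]
3. After y ≥ 11: [(14,11) (17,11) (17,11) (14,14)]
4. After y ≤ 13: [(14,13) (14,11) (17,11) (17,11) (15,13)]
5. Canonical ring: [(14,11) (17,11) (15,13) (14,13)]

Clipped polygon: [(14,11) (17,11) (15,13) (14,13)]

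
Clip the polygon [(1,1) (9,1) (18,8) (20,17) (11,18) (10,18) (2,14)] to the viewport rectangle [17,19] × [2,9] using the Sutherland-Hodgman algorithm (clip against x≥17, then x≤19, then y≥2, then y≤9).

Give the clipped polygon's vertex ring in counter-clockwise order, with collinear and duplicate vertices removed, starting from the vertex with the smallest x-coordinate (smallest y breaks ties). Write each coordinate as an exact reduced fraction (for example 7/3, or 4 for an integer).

1. After x ≥ 17: [(17,65/9) (18,8) (20,17) (17,52/3)]
2. After x ≤ 19: [(17,65/9) (18,8) (19,25/2) (19,154/9) (17,52/3)]
3. After y ≥ 2: [(17,65/9) (18,8) (19,25/2) (19,154/9) (17,52/3)]
4. After y ≤ 9: [(17,9) (17,65/9) (18,8) (164/9,9)]
5. Canonical ring: [(17,65/9) (18,8) (164/9,9) (17,9)]

Clipped polygon: [(17,65/9) (18,8) (164/9,9) (17,9)]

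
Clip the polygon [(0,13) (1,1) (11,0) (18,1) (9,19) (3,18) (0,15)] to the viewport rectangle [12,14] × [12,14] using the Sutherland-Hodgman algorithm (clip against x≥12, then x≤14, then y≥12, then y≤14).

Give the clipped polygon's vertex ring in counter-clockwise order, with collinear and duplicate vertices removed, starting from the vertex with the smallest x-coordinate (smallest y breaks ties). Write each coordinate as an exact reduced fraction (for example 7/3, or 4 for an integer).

1. After x ≥ 12: [(12,1/7) (18,1) (12,13)]
2. After x ≤ 14: [(12,1/7) (14,3/7) (14,9) (12,13)]
3. After y ≥ 12: [(12,12) (25/2,12) (12,13)]
4. After y ≤ 14: [(12,12) (25/2,12) (12,13)]
5. Canonical ring: [(12,12) (25/2,12) (12,13)]

Clipped polygon: [(12,12) (25/2,12) (12,13)]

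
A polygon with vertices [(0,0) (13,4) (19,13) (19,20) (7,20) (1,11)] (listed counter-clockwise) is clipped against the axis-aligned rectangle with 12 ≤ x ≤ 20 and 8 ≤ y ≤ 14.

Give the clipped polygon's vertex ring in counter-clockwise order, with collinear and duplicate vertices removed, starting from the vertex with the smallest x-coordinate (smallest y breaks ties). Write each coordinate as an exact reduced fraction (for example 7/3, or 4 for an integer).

Clipped polygon: [(12,8) (47/3,8) (19,13) (19,14) (12,14)]

1. After x ≥ 12: [(12,48/13) (13,4) (19,13) (19,20) (12,20)]
2. After x ≤ 20: [(12,48/13) (13,4) (19,13) (19,20) (12,20)]
3. After y ≥ 8: [(12,8) (47/3,8) (19,13) (19,20) (12,20)]
4. After y ≤ 14: [(12,14) (12,8) (47/3,8) (19,13) (19,14)]
5. Canonical ring: [(12,8) (47/3,8) (19,13) (19,14) (12,14)]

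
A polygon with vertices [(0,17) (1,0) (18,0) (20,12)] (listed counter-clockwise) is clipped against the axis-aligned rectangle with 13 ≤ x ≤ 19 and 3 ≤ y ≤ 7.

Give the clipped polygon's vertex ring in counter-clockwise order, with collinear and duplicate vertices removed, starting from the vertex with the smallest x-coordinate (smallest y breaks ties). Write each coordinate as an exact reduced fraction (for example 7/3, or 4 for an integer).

1. After x ≥ 13: [(13,55/4) (13,0) (18,0) (20,12)]
2. After x ≤ 19: [(19,49/4) (13,55/4) (13,0) (18,0) (19,6)]
3. After y ≥ 3: [(19,49/4) (13,55/4) (13,3) (37/2,3) (19,6)]
4. After y ≤ 7: [(19,7) (13,7) (13,3) (37/2,3) (19,6)]
5. Canonical ring: [(13,3) (37/2,3) (19,6) (19,7) (13,7)]

Clipped polygon: [(13,3) (37/2,3) (19,6) (19,7) (13,7)]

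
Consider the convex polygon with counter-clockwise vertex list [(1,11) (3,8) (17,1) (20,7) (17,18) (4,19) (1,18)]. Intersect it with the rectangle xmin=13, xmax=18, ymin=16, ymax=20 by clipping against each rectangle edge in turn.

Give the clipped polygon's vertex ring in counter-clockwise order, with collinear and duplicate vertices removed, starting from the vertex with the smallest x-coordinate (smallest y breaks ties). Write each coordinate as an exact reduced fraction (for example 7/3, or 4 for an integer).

Clipped polygon: [(13,16) (193/11,16) (17,18) (13,238/13)]

1. After x ≥ 13: [(13,3) (17,1) (20,7) (17,18) (13,238/13)]
2. After x ≤ 18: [(13,3) (17,1) (18,3) (18,43/3) (17,18) (13,238/13)]
3. After y ≥ 16: [(13,16) (193/11,16) (17,18) (13,238/13)]
4. After y ≤ 20: [(13,16) (193/11,16) (17,18) (13,238/13)]
5. Canonical ring: [(13,16) (193/11,16) (17,18) (13,238/13)]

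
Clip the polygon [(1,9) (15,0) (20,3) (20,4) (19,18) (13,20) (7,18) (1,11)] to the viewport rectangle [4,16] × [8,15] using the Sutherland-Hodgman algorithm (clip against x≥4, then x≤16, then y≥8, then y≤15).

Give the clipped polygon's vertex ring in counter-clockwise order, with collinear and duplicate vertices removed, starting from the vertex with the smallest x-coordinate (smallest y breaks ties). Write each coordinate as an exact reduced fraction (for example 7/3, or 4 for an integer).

1. After x ≥ 4: [(4,99/14) (15,0) (20,3) (20,4) (19,18) (13,20) (7,18) (4,29/2)]
2. After x ≤ 16: [(4,99/14) (15,0) (16,3/5) (16,19) (13,20) (7,18) (4,29/2)]
3. After y ≥ 8: [(4,8) (16,8) (16,19) (13,20) (7,18) (4,29/2)]
4. After y ≤ 15: [(4,8) (16,8) (16,15) (31/7,15) (4,29/2)]
5. Canonical ring: [(4,8) (16,8) (16,15) (31/7,15) (4,29/2)]

Clipped polygon: [(4,8) (16,8) (16,15) (31/7,15) (4,29/2)]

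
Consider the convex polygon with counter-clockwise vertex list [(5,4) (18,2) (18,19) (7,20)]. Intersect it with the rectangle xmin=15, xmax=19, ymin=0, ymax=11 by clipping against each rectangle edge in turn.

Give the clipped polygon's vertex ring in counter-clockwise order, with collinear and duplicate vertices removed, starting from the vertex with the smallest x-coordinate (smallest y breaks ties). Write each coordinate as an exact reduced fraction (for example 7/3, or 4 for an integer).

1. After x ≥ 15: [(15,32/13) (18,2) (18,19) (15,212/11)]
2. After x ≤ 19: [(15,32/13) (18,2) (18,19) (15,212/11)]
3. After y ≥ 0: [(15,32/13) (18,2) (18,19) (15,212/11)]
4. After y ≤ 11: [(15,11) (15,32/13) (18,2) (18,11)]
5. Canonical ring: [(15,32/13) (18,2) (18,11) (15,11)]

Clipped polygon: [(15,32/13) (18,2) (18,11) (15,11)]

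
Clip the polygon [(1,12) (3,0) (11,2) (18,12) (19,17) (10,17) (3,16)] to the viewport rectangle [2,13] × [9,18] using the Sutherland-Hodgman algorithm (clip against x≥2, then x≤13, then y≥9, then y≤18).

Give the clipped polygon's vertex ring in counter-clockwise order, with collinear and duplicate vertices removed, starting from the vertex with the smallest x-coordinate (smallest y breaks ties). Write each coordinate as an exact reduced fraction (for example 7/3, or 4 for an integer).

1. After x ≥ 2: [(2,14) (2,6) (3,0) (11,2) (18,12) (19,17) (10,17) (3,16)]
2. After x ≤ 13: [(2,14) (2,6) (3,0) (11,2) (13,34/7) (13,17) (10,17) (3,16)]
3. After y ≥ 9: [(2,14) (2,9) (13,9) (13,17) (10,17) (3,16)]
4. After y ≤ 18: [(2,14) (2,9) (13,9) (13,17) (10,17) (3,16)]
5. Canonical ring: [(2,9) (13,9) (13,17) (10,17) (3,16) (2,14)]

Clipped polygon: [(2,9) (13,9) (13,17) (10,17) (3,16) (2,14)]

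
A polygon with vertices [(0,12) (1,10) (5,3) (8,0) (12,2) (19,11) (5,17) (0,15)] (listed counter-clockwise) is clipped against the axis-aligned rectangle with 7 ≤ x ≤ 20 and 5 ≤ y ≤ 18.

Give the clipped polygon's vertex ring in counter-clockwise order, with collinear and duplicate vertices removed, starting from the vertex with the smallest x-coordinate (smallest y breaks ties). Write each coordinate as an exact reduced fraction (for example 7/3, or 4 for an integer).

1. After x ≥ 7: [(7,1) (8,0) (12,2) (19,11) (7,113/7)]
2. After x ≤ 20: [(7,1) (8,0) (12,2) (19,11) (7,113/7)]
3. After y ≥ 5: [(7,5) (43/3,5) (19,11) (7,113/7)]
4. After y ≤ 18: [(7,5) (43/3,5) (19,11) (7,113/7)]
5. Canonical ring: [(7,5) (43/3,5) (19,11) (7,113/7)]

Clipped polygon: [(7,5) (43/3,5) (19,11) (7,113/7)]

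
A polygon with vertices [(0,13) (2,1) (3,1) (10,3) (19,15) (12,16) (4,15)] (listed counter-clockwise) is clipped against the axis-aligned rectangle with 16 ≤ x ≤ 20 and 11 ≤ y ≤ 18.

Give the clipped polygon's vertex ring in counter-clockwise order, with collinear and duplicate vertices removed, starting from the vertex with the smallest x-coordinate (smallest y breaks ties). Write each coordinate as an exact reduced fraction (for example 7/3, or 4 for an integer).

1. After x ≥ 16: [(16,11) (19,15) (16,108/7)]
2. After x ≤ 20: [(16,11) (19,15) (16,108/7)]
3. After y ≥ 11: [(16,11) (19,15) (16,108/7)]
4. After y ≤ 18: [(16,11) (19,15) (16,108/7)]
5. Canonical ring: [(16,11) (19,15) (16,108/7)]

Clipped polygon: [(16,11) (19,15) (16,108/7)]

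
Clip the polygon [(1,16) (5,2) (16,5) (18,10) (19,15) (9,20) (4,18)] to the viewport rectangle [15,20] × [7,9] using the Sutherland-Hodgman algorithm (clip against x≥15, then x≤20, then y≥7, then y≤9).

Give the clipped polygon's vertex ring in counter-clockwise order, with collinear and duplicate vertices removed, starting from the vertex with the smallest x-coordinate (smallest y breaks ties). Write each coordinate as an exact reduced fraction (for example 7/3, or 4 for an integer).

Clipped polygon: [(15,7) (84/5,7) (88/5,9) (15,9)]

1. After x ≥ 15: [(15,52/11) (16,5) (18,10) (19,15) (15,17)]
2. After x ≤ 20: [(15,52/11) (16,5) (18,10) (19,15) (15,17)]
3. After y ≥ 7: [(15,7) (84/5,7) (18,10) (19,15) (15,17)]
4. After y ≤ 9: [(15,9) (15,7) (84/5,7) (88/5,9)]
5. Canonical ring: [(15,7) (84/5,7) (88/5,9) (15,9)]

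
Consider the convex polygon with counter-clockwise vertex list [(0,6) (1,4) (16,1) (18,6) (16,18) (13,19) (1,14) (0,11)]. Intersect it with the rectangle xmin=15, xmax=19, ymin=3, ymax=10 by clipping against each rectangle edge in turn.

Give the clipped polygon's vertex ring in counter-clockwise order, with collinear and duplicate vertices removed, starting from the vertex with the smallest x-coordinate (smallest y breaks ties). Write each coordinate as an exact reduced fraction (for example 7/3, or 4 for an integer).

Clipped polygon: [(15,3) (84/5,3) (18,6) (52/3,10) (15,10)]

1. After x ≥ 15: [(15,6/5) (16,1) (18,6) (16,18) (15,55/3)]
2. After x ≤ 19: [(15,6/5) (16,1) (18,6) (16,18) (15,55/3)]
3. After y ≥ 3: [(15,3) (84/5,3) (18,6) (16,18) (15,55/3)]
4. After y ≤ 10: [(15,10) (15,3) (84/5,3) (18,6) (52/3,10)]
5. Canonical ring: [(15,3) (84/5,3) (18,6) (52/3,10) (15,10)]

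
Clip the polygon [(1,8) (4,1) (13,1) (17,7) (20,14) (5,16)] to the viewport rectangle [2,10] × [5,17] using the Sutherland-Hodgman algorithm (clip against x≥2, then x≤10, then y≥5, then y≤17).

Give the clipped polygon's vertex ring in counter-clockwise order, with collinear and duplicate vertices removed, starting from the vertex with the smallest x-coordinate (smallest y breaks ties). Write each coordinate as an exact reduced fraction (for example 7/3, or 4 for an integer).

1. After x ≥ 2: [(2,10) (2,17/3) (4,1) (13,1) (17,7) (20,14) (5,16)]
2. After x ≤ 10: [(2,10) (2,17/3) (4,1) (10,1) (10,46/3) (5,16)]
3. After y ≥ 5: [(2,10) (2,17/3) (16/7,5) (10,5) (10,46/3) (5,16)]
4. After y ≤ 17: [(2,10) (2,17/3) (16/7,5) (10,5) (10,46/3) (5,16)]
5. Canonical ring: [(2,17/3) (16/7,5) (10,5) (10,46/3) (5,16) (2,10)]

Clipped polygon: [(2,17/3) (16/7,5) (10,5) (10,46/3) (5,16) (2,10)]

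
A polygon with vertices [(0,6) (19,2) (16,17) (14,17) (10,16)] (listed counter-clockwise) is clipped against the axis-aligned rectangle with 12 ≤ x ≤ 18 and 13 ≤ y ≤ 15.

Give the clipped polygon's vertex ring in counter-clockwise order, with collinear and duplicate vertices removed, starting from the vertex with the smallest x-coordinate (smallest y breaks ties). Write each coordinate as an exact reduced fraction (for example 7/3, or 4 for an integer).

1. After x ≥ 12: [(12,66/19) (19,2) (16,17) (14,17) (12,33/2)]
2. After x ≤ 18: [(12,66/19) (18,42/19) (18,7) (16,17) (14,17) (12,33/2)]
3. After y ≥ 13: [(12,13) (84/5,13) (16,17) (14,17) (12,33/2)]
4. After y ≤ 15: [(12,15) (12,13) (84/5,13) (82/5,15)]
5. Canonical ring: [(12,13) (84/5,13) (82/5,15) (12,15)]

Clipped polygon: [(12,13) (84/5,13) (82/5,15) (12,15)]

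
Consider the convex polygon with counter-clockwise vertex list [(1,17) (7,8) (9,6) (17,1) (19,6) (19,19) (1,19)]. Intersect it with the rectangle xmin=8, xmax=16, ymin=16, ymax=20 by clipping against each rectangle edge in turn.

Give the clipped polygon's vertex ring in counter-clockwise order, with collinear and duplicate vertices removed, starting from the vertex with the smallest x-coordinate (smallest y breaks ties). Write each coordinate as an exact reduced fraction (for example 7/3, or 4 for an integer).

1. After x ≥ 8: [(8,7) (9,6) (17,1) (19,6) (19,19) (8,19)]
2. After x ≤ 16: [(8,7) (9,6) (16,13/8) (16,19) (8,19)]
3. After y ≥ 16: [(8,16) (16,16) (16,19) (8,19)]
4. After y ≤ 20: [(8,16) (16,16) (16,19) (8,19)]
5. Canonical ring: [(8,16) (16,16) (16,19) (8,19)]

Clipped polygon: [(8,16) (16,16) (16,19) (8,19)]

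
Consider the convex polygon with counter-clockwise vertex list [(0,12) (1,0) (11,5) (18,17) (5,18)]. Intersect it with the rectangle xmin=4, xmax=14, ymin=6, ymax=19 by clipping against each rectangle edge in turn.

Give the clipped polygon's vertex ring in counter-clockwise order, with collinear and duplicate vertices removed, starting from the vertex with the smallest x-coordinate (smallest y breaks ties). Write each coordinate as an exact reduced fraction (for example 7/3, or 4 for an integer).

1. After x ≥ 4: [(4,84/5) (4,3/2) (11,5) (18,17) (5,18)]
2. After x ≤ 14: [(4,84/5) (4,3/2) (11,5) (14,71/7) (14,225/13) (5,18)]
3. After y ≥ 6: [(4,84/5) (4,6) (139/12,6) (14,71/7) (14,225/13) (5,18)]
4. After y ≤ 19: [(4,84/5) (4,6) (139/12,6) (14,71/7) (14,225/13) (5,18)]
5. Canonical ring: [(4,6) (139/12,6) (14,71/7) (14,225/13) (5,18) (4,84/5)]

Clipped polygon: [(4,6) (139/12,6) (14,71/7) (14,225/13) (5,18) (4,84/5)]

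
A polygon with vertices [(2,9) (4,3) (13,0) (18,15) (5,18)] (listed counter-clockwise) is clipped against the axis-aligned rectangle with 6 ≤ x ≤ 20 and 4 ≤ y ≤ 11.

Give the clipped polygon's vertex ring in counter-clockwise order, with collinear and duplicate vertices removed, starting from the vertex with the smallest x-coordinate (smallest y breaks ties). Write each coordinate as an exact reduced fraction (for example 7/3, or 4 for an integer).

1. After x ≥ 6: [(6,7/3) (13,0) (18,15) (6,231/13)]
2. After x ≤ 20: [(6,7/3) (13,0) (18,15) (6,231/13)]
3. After y ≥ 4: [(6,4) (43/3,4) (18,15) (6,231/13)]
4. After y ≤ 11: [(6,11) (6,4) (43/3,4) (50/3,11)]
5. Canonical ring: [(6,4) (43/3,4) (50/3,11) (6,11)]

Clipped polygon: [(6,4) (43/3,4) (50/3,11) (6,11)]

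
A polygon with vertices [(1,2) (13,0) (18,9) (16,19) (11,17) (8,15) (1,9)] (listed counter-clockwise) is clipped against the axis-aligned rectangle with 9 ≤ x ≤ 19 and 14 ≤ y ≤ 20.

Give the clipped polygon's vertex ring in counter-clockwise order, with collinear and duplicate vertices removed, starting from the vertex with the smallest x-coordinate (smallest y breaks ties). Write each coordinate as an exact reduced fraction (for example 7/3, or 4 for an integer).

Clipped polygon: [(9,14) (17,14) (16,19) (11,17) (9,47/3)]

1. After x ≥ 9: [(9,2/3) (13,0) (18,9) (16,19) (11,17) (9,47/3)]
2. After x ≤ 19: [(9,2/3) (13,0) (18,9) (16,19) (11,17) (9,47/3)]
3. After y ≥ 14: [(9,14) (17,14) (16,19) (11,17) (9,47/3)]
4. After y ≤ 20: [(9,14) (17,14) (16,19) (11,17) (9,47/3)]
5. Canonical ring: [(9,14) (17,14) (16,19) (11,17) (9,47/3)]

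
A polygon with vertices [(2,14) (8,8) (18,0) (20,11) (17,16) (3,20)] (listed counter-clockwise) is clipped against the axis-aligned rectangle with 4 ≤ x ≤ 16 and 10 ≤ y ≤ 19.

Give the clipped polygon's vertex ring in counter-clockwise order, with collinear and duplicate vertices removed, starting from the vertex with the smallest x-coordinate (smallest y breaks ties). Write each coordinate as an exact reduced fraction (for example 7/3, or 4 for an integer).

Clipped polygon: [(4,12) (6,10) (16,10) (16,114/7) (13/2,19) (4,19)]

1. After x ≥ 4: [(4,12) (8,8) (18,0) (20,11) (17,16) (4,138/7)]
2. After x ≤ 16: [(4,12) (8,8) (16,8/5) (16,114/7) (4,138/7)]
3. After y ≥ 10: [(4,12) (6,10) (16,10) (16,114/7) (4,138/7)]
4. After y ≤ 19: [(4,19) (4,12) (6,10) (16,10) (16,114/7) (13/2,19)]
5. Canonical ring: [(4,12) (6,10) (16,10) (16,114/7) (13/2,19) (4,19)]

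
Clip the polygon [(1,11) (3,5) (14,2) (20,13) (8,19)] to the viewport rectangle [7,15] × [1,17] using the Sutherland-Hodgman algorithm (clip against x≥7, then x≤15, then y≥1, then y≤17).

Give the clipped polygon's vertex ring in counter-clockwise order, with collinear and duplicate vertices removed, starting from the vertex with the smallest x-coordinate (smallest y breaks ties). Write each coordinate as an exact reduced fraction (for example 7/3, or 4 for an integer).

Clipped polygon: [(7,43/11) (14,2) (15,23/6) (15,31/2) (12,17) (7,17)]

1. After x ≥ 7: [(7,125/7) (7,43/11) (14,2) (20,13) (8,19)]
2. After x ≤ 15: [(7,125/7) (7,43/11) (14,2) (15,23/6) (15,31/2) (8,19)]
3. After y ≥ 1: [(7,125/7) (7,43/11) (14,2) (15,23/6) (15,31/2) (8,19)]
4. After y ≤ 17: [(7,17) (7,43/11) (14,2) (15,23/6) (15,31/2) (12,17)]
5. Canonical ring: [(7,43/11) (14,2) (15,23/6) (15,31/2) (12,17) (7,17)]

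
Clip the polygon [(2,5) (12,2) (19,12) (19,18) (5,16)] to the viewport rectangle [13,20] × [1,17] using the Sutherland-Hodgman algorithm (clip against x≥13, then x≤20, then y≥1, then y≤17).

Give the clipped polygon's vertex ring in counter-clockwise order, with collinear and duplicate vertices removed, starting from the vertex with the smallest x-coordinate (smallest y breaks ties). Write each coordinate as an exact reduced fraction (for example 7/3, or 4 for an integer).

Clipped polygon: [(13,24/7) (19,12) (19,17) (13,17)]

1. After x ≥ 13: [(13,24/7) (19,12) (19,18) (13,120/7)]
2. After x ≤ 20: [(13,24/7) (19,12) (19,18) (13,120/7)]
3. After y ≥ 1: [(13,24/7) (19,12) (19,18) (13,120/7)]
4. After y ≤ 17: [(13,17) (13,24/7) (19,12) (19,17)]
5. Canonical ring: [(13,24/7) (19,12) (19,17) (13,17)]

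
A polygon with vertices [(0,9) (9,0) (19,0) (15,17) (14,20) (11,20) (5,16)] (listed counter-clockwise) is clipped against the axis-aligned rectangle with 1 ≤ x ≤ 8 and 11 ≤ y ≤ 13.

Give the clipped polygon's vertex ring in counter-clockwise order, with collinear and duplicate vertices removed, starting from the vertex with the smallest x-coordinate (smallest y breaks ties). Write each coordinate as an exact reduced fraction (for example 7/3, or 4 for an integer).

1. After x ≥ 1: [(1,52/5) (1,8) (9,0) (19,0) (15,17) (14,20) (11,20) (5,16)]
2. After x ≤ 8: [(1,52/5) (1,8) (8,1) (8,18) (5,16)]
3. After y ≥ 11: [(10/7,11) (8,11) (8,18) (5,16)]
4. After y ≤ 13: [(20/7,13) (10/7,11) (8,11) (8,13)]
5. Canonical ring: [(10/7,11) (8,11) (8,13) (20/7,13)]

Clipped polygon: [(10/7,11) (8,11) (8,13) (20/7,13)]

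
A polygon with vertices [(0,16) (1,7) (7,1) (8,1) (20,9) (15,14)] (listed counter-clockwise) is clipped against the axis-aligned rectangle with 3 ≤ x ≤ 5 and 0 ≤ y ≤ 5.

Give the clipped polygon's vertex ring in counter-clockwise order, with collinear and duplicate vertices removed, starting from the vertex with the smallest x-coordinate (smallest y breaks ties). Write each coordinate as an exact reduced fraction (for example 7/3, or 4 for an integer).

Clipped polygon: [(3,5) (5,3) (5,5)]

1. After x ≥ 3: [(3,78/5) (3,5) (7,1) (8,1) (20,9) (15,14)]
2. After x ≤ 5: [(5,46/3) (3,78/5) (3,5) (5,3)]
3. After y ≥ 0: [(5,46/3) (3,78/5) (3,5) (5,3)]
4. After y ≤ 5: [(5,5) (3,5) (3,5) (5,3)]
5. Canonical ring: [(3,5) (5,3) (5,5)]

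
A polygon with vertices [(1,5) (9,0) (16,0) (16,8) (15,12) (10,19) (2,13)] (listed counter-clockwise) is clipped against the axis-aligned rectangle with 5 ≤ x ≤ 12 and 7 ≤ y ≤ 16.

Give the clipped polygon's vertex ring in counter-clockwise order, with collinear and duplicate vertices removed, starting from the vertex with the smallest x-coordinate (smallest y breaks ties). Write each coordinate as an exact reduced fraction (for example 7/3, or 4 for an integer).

Clipped polygon: [(5,7) (12,7) (12,16) (6,16) (5,61/4)]

1. After x ≥ 5: [(5,5/2) (9,0) (16,0) (16,8) (15,12) (10,19) (5,61/4)]
2. After x ≤ 12: [(5,5/2) (9,0) (12,0) (12,81/5) (10,19) (5,61/4)]
3. After y ≥ 7: [(5,7) (12,7) (12,81/5) (10,19) (5,61/4)]
4. After y ≤ 16: [(5,7) (12,7) (12,16) (6,16) (5,61/4)]
5. Canonical ring: [(5,7) (12,7) (12,16) (6,16) (5,61/4)]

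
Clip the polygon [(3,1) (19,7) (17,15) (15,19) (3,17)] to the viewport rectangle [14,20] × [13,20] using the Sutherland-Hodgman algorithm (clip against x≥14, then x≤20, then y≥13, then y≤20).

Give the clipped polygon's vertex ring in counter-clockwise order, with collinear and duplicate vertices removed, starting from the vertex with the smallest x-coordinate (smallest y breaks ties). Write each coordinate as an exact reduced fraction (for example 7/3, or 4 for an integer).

1. After x ≥ 14: [(14,41/8) (19,7) (17,15) (15,19) (14,113/6)]
2. After x ≤ 20: [(14,41/8) (19,7) (17,15) (15,19) (14,113/6)]
3. After y ≥ 13: [(14,13) (35/2,13) (17,15) (15,19) (14,113/6)]
4. After y ≤ 20: [(14,13) (35/2,13) (17,15) (15,19) (14,113/6)]
5. Canonical ring: [(14,13) (35/2,13) (17,15) (15,19) (14,113/6)]

Clipped polygon: [(14,13) (35/2,13) (17,15) (15,19) (14,113/6)]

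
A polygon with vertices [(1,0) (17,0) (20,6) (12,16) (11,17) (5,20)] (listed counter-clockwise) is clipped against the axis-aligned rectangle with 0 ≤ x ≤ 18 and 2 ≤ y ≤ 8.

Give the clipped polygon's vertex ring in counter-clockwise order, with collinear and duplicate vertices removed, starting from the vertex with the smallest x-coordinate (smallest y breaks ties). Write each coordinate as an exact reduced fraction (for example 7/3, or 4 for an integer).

1. After x ≥ 0: [(1,0) (17,0) (20,6) (12,16) (11,17) (5,20)]
2. After x ≤ 18: [(1,0) (17,0) (18,2) (18,17/2) (12,16) (11,17) (5,20)]
3. After y ≥ 2: [(7/5,2) (18,2) (18,2) (18,17/2) (12,16) (11,17) (5,20)]
4. After y ≤ 8: [(13/5,8) (7/5,2) (18,2) (18,2) (18,8)]
5. Canonical ring: [(7/5,2) (18,2) (18,8) (13/5,8)]

Clipped polygon: [(7/5,2) (18,2) (18,8) (13/5,8)]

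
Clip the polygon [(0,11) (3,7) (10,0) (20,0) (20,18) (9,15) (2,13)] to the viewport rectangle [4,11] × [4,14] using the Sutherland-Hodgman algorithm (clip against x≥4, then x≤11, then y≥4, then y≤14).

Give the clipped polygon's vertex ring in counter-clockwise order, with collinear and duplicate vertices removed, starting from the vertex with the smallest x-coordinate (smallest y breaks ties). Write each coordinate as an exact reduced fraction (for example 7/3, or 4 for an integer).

Clipped polygon: [(4,6) (6,4) (11,4) (11,14) (11/2,14) (4,95/7)]

1. After x ≥ 4: [(4,6) (10,0) (20,0) (20,18) (9,15) (4,95/7)]
2. After x ≤ 11: [(4,6) (10,0) (11,0) (11,171/11) (9,15) (4,95/7)]
3. After y ≥ 4: [(4,6) (6,4) (11,4) (11,171/11) (9,15) (4,95/7)]
4. After y ≤ 14: [(4,6) (6,4) (11,4) (11,14) (11/2,14) (4,95/7)]
5. Canonical ring: [(4,6) (6,4) (11,4) (11,14) (11/2,14) (4,95/7)]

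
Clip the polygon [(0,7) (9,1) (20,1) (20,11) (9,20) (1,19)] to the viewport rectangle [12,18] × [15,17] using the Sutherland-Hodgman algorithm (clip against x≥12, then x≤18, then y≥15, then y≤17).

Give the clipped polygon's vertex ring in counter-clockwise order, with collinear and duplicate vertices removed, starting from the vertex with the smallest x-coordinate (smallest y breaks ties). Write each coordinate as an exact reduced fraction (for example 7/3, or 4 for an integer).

1. After x ≥ 12: [(12,1) (20,1) (20,11) (12,193/11)]
2. After x ≤ 18: [(12,1) (18,1) (18,139/11) (12,193/11)]
3. After y ≥ 15: [(12,15) (136/9,15) (12,193/11)]
4. After y ≤ 17: [(12,17) (12,15) (136/9,15) (38/3,17)]
5. Canonical ring: [(12,15) (136/9,15) (38/3,17) (12,17)]

Clipped polygon: [(12,15) (136/9,15) (38/3,17) (12,17)]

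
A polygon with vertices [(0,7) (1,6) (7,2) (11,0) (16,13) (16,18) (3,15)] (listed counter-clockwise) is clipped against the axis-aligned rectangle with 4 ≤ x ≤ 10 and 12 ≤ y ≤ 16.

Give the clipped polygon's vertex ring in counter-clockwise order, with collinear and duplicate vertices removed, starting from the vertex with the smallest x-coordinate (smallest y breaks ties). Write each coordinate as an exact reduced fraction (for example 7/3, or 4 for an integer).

1. After x ≥ 4: [(4,4) (7,2) (11,0) (16,13) (16,18) (4,198/13)]
2. After x ≤ 10: [(4,4) (7,2) (10,1/2) (10,216/13) (4,198/13)]
3. After y ≥ 12: [(4,12) (10,12) (10,216/13) (4,198/13)]
4. After y ≤ 16: [(4,12) (10,12) (10,16) (22/3,16) (4,198/13)]
5. Canonical ring: [(4,12) (10,12) (10,16) (22/3,16) (4,198/13)]

Clipped polygon: [(4,12) (10,12) (10,16) (22/3,16) (4,198/13)]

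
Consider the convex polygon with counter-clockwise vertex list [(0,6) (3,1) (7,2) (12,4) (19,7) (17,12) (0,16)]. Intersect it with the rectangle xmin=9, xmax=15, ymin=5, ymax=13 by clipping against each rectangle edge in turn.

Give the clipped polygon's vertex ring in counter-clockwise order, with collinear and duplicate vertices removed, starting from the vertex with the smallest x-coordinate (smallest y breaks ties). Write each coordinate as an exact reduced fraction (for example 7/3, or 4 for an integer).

Clipped polygon: [(9,5) (43/3,5) (15,37/7) (15,212/17) (51/4,13) (9,13)]

1. After x ≥ 9: [(9,14/5) (12,4) (19,7) (17,12) (9,236/17)]
2. After x ≤ 15: [(9,14/5) (12,4) (15,37/7) (15,212/17) (9,236/17)]
3. After y ≥ 5: [(9,5) (43/3,5) (15,37/7) (15,212/17) (9,236/17)]
4. After y ≤ 13: [(9,13) (9,5) (43/3,5) (15,37/7) (15,212/17) (51/4,13)]
5. Canonical ring: [(9,5) (43/3,5) (15,37/7) (15,212/17) (51/4,13) (9,13)]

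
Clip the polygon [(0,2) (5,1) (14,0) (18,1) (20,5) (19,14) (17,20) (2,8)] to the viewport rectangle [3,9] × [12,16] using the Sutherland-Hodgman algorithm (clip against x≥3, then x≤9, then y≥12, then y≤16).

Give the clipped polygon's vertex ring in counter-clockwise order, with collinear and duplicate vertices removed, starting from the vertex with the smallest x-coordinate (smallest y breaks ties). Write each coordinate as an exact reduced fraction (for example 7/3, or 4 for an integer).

1. After x ≥ 3: [(3,7/5) (5,1) (14,0) (18,1) (20,5) (19,14) (17,20) (3,44/5)]
2. After x ≤ 9: [(3,7/5) (5,1) (9,5/9) (9,68/5) (3,44/5)]
3. After y ≥ 12: [(9,12) (9,68/5) (7,12)]
4. After y ≤ 16: [(9,12) (9,68/5) (7,12)]
5. Canonical ring: [(7,12) (9,12) (9,68/5)]

Clipped polygon: [(7,12) (9,12) (9,68/5)]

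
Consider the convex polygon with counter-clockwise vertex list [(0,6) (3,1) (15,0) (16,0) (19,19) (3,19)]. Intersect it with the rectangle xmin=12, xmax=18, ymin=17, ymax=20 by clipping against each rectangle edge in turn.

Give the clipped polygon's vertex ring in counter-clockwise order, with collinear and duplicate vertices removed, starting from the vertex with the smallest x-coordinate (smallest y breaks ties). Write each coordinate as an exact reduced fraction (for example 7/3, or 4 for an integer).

Clipped polygon: [(12,17) (18,17) (18,19) (12,19)]

1. After x ≥ 12: [(12,1/4) (15,0) (16,0) (19,19) (12,19)]
2. After x ≤ 18: [(12,1/4) (15,0) (16,0) (18,38/3) (18,19) (12,19)]
3. After y ≥ 17: [(12,17) (18,17) (18,19) (12,19)]
4. After y ≤ 20: [(12,17) (18,17) (18,19) (12,19)]
5. Canonical ring: [(12,17) (18,17) (18,19) (12,19)]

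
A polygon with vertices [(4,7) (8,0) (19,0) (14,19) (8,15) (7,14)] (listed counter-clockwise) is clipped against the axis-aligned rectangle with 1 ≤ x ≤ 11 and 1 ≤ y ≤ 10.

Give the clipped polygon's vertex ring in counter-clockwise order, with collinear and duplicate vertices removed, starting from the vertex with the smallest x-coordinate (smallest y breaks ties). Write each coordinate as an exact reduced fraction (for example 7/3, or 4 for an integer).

Clipped polygon: [(4,7) (52/7,1) (11,1) (11,10) (37/7,10)]

1. After x ≥ 1: [(4,7) (8,0) (19,0) (14,19) (8,15) (7,14)]
2. After x ≤ 11: [(4,7) (8,0) (11,0) (11,17) (8,15) (7,14)]
3. After y ≥ 1: [(4,7) (52/7,1) (11,1) (11,17) (8,15) (7,14)]
4. After y ≤ 10: [(37/7,10) (4,7) (52/7,1) (11,1) (11,10)]
5. Canonical ring: [(4,7) (52/7,1) (11,1) (11,10) (37/7,10)]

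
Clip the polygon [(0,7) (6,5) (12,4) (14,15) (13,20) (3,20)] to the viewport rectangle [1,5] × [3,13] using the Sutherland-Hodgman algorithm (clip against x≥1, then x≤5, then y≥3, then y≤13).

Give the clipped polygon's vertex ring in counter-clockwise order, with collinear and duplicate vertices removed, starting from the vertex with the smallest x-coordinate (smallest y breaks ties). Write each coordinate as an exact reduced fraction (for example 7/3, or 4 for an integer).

Clipped polygon: [(1,20/3) (5,16/3) (5,13) (18/13,13) (1,34/3)]

1. After x ≥ 1: [(1,34/3) (1,20/3) (6,5) (12,4) (14,15) (13,20) (3,20)]
2. After x ≤ 5: [(1,34/3) (1,20/3) (5,16/3) (5,20) (3,20)]
3. After y ≥ 3: [(1,34/3) (1,20/3) (5,16/3) (5,20) (3,20)]
4. After y ≤ 13: [(18/13,13) (1,34/3) (1,20/3) (5,16/3) (5,13)]
5. Canonical ring: [(1,20/3) (5,16/3) (5,13) (18/13,13) (1,34/3)]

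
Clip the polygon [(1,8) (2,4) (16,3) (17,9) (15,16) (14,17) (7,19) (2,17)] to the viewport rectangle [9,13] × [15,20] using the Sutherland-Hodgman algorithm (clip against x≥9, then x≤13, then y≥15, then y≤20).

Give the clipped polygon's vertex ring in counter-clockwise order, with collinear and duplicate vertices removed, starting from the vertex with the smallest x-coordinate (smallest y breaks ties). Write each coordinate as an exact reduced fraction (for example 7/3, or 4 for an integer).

Clipped polygon: [(9,15) (13,15) (13,121/7) (9,129/7)]

1. After x ≥ 9: [(9,7/2) (16,3) (17,9) (15,16) (14,17) (9,129/7)]
2. After x ≤ 13: [(9,7/2) (13,45/14) (13,121/7) (9,129/7)]
3. After y ≥ 15: [(9,15) (13,15) (13,121/7) (9,129/7)]
4. After y ≤ 20: [(9,15) (13,15) (13,121/7) (9,129/7)]
5. Canonical ring: [(9,15) (13,15) (13,121/7) (9,129/7)]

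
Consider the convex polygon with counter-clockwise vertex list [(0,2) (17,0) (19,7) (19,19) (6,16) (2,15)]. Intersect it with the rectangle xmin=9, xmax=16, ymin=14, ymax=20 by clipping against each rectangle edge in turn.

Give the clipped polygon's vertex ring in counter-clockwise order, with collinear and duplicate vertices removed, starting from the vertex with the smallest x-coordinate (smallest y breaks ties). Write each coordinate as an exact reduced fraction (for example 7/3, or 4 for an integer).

1. After x ≥ 9: [(9,16/17) (17,0) (19,7) (19,19) (9,217/13)]
2. After x ≤ 16: [(9,16/17) (16,2/17) (16,238/13) (9,217/13)]
3. After y ≥ 14: [(9,14) (16,14) (16,238/13) (9,217/13)]
4. After y ≤ 20: [(9,14) (16,14) (16,238/13) (9,217/13)]
5. Canonical ring: [(9,14) (16,14) (16,238/13) (9,217/13)]

Clipped polygon: [(9,14) (16,14) (16,238/13) (9,217/13)]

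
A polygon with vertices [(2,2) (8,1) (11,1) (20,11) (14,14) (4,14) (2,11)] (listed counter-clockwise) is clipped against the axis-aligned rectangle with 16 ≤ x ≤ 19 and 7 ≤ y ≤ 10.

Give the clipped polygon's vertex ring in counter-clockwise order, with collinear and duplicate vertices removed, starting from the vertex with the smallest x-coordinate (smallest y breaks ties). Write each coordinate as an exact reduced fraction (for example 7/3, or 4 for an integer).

Clipped polygon: [(16,7) (82/5,7) (19,89/9) (19,10) (16,10)]

1. After x ≥ 16: [(16,59/9) (20,11) (16,13)]
2. After x ≤ 19: [(16,59/9) (19,89/9) (19,23/2) (16,13)]
3. After y ≥ 7: [(16,7) (82/5,7) (19,89/9) (19,23/2) (16,13)]
4. After y ≤ 10: [(16,10) (16,7) (82/5,7) (19,89/9) (19,10)]
5. Canonical ring: [(16,7) (82/5,7) (19,89/9) (19,10) (16,10)]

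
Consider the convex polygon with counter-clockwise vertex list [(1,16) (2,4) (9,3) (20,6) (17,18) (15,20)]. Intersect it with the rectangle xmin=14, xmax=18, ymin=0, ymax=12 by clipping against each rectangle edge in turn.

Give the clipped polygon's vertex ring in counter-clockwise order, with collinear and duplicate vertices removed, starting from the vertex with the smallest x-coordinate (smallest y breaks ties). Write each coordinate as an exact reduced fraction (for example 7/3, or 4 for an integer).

1. After x ≥ 14: [(14,138/7) (14,48/11) (20,6) (17,18) (15,20)]
2. After x ≤ 18: [(14,138/7) (14,48/11) (18,60/11) (18,14) (17,18) (15,20)]
3. After y ≥ 0: [(14,138/7) (14,48/11) (18,60/11) (18,14) (17,18) (15,20)]
4. After y ≤ 12: [(14,12) (14,48/11) (18,60/11) (18,12)]
5. Canonical ring: [(14,48/11) (18,60/11) (18,12) (14,12)]

Clipped polygon: [(14,48/11) (18,60/11) (18,12) (14,12)]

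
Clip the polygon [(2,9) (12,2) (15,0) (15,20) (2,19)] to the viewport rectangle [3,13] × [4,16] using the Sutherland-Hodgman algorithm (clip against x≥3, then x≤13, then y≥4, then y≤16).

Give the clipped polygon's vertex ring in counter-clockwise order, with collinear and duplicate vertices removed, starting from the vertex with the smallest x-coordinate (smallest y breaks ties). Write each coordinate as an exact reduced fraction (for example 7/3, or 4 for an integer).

Clipped polygon: [(3,83/10) (64/7,4) (13,4) (13,16) (3,16)]

1. After x ≥ 3: [(3,83/10) (12,2) (15,0) (15,20) (3,248/13)]
2. After x ≤ 13: [(3,83/10) (12,2) (13,4/3) (13,258/13) (3,248/13)]
3. After y ≥ 4: [(3,83/10) (64/7,4) (13,4) (13,258/13) (3,248/13)]
4. After y ≤ 16: [(3,16) (3,83/10) (64/7,4) (13,4) (13,16)]
5. Canonical ring: [(3,83/10) (64/7,4) (13,4) (13,16) (3,16)]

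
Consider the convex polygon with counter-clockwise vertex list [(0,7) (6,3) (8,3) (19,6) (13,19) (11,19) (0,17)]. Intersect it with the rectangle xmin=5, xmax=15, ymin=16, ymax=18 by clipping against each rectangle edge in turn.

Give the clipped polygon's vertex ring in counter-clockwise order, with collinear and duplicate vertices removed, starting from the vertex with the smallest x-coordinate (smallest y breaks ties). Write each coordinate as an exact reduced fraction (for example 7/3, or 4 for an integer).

1. After x ≥ 5: [(5,11/3) (6,3) (8,3) (19,6) (13,19) (11,19) (5,197/11)]
2. After x ≤ 15: [(5,11/3) (6,3) (8,3) (15,54/11) (15,44/3) (13,19) (11,19) (5,197/11)]
3. After y ≥ 16: [(5,16) (187/13,16) (13,19) (11,19) (5,197/11)]
4. After y ≤ 18: [(5,16) (187/13,16) (175/13,18) (11/2,18) (5,197/11)]
5. Canonical ring: [(5,16) (187/13,16) (175/13,18) (11/2,18) (5,197/11)]

Clipped polygon: [(5,16) (187/13,16) (175/13,18) (11/2,18) (5,197/11)]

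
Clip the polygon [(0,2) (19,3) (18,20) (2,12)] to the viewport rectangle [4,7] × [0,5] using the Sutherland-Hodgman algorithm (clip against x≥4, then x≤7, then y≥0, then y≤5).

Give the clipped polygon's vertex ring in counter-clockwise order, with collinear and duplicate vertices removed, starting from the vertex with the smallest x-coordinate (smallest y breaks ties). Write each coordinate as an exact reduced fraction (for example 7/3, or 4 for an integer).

1. After x ≥ 4: [(4,42/19) (19,3) (18,20) (4,13)]
2. After x ≤ 7: [(4,42/19) (7,45/19) (7,29/2) (4,13)]
3. After y ≥ 0: [(4,42/19) (7,45/19) (7,29/2) (4,13)]
4. After y ≤ 5: [(4,5) (4,42/19) (7,45/19) (7,5)]
5. Canonical ring: [(4,42/19) (7,45/19) (7,5) (4,5)]

Clipped polygon: [(4,42/19) (7,45/19) (7,5) (4,5)]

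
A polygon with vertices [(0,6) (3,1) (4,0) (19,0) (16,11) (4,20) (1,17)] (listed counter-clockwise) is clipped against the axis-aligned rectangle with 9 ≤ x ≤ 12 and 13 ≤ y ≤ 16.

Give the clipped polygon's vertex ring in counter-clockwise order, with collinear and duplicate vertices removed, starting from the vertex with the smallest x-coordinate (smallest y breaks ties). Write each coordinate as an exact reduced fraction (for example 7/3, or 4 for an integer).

1. After x ≥ 9: [(9,0) (19,0) (16,11) (9,65/4)]
2. After x ≤ 12: [(9,0) (12,0) (12,14) (9,65/4)]
3. After y ≥ 13: [(9,13) (12,13) (12,14) (9,65/4)]
4. After y ≤ 16: [(9,16) (9,13) (12,13) (12,14) (28/3,16)]
5. Canonical ring: [(9,13) (12,13) (12,14) (28/3,16) (9,16)]

Clipped polygon: [(9,13) (12,13) (12,14) (28/3,16) (9,16)]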